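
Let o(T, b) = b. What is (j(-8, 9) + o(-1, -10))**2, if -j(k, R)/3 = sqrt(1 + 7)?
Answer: 172 + 120*sqrt(2) ≈ 341.71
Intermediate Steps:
j(k, R) = -6*sqrt(2) (j(k, R) = -3*sqrt(1 + 7) = -6*sqrt(2))
(j(-8, 9) + o(-1, -10))**2 = (-6*sqrt(2) - 10)**2 = (-10 - 6*sqrt(2))**2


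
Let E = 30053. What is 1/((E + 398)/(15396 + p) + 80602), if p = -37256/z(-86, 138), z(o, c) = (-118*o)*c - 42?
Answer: 10780122008/868920715604957 ≈ 1.2406e-5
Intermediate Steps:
z(o, c) = -42 - 118*c*o (z(o, c) = -118*c*o - 42 = -42 - 118*c*o)
p = -18628/700191 (p = -37256/(-42 - 118*138*(-86)) = -37256/(-42 + 1400424) = -37256/1400382 = -37256*1/1400382 = -18628/700191 ≈ -0.026604)
1/((E + 398)/(15396 + p) + 80602) = 1/((30053 + 398)/(15396 - 18628/700191) + 80602) = 1/(30451/(10780122008/700191) + 80602) = 1/(30451*(700191/10780122008) + 80602) = 1/(21321516141/10780122008 + 80602) = 1/(868920715604957/10780122008) = 10780122008/868920715604957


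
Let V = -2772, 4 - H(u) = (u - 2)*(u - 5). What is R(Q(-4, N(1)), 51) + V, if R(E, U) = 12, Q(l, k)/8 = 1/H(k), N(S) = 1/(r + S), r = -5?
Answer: -2760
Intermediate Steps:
H(u) = 4 - (-5 + u)*(-2 + u) (H(u) = 4 - (u - 2)*(u - 5) = 4 - (-2 + u)*(-5 + u) = 4 - (-5 + u)*(-2 + u))
N(S) = 1/(-5 + S)
Q(l, k) = 8/(-6 - k**2 + 7*k)
R(Q(-4, N(1)), 51) + V = 12 - 2772 = -2760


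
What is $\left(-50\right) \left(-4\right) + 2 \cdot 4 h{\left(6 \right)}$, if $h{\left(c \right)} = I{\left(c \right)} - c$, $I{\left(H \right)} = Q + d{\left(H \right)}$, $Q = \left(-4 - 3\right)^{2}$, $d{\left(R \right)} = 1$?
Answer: $552$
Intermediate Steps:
$Q = 49$ ($Q = \left(-7\right)^{2} = 49$)
$I{\left(H \right)} = 50$ ($I{\left(H \right)} = 49 + 1 = 50$)
$h{\left(c \right)} = 50 - c$
$\left(-50\right) \left(-4\right) + 2 \cdot 4 h{\left(6 \right)} = \left(-50\right) \left(-4\right) + 2 \cdot 4 \left(50 - 6\right) = 200 + 8 \left(50 - 6\right) = 200 + 8 \cdot 44 = 200 + 352 = 552$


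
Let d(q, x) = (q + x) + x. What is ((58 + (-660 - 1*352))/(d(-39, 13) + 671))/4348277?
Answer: -477/1430583133 ≈ -3.3343e-7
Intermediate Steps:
d(q, x) = q + 2*x
((58 + (-660 - 1*352))/(d(-39, 13) + 671))/4348277 = ((58 + (-660 - 1*352))/((-39 + 2*13) + 671))/4348277 = ((58 + (-660 - 352))/((-39 + 26) + 671))*(1/4348277) = ((58 - 1012)/(-13 + 671))*(1/4348277) = (-954/658)*(1/4348277) = ((1/658)*(-954))*(1/4348277) = -477/329*1/4348277 = -477/1430583133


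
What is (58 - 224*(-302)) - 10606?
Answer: 57100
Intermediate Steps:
(58 - 224*(-302)) - 10606 = (58 + 67648) - 10606 = 67706 - 10606 = 57100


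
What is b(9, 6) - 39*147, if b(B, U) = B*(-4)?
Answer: -5769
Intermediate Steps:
b(B, U) = -4*B
b(9, 6) - 39*147 = -4*9 - 39*147 = -36 - 5733 = -5769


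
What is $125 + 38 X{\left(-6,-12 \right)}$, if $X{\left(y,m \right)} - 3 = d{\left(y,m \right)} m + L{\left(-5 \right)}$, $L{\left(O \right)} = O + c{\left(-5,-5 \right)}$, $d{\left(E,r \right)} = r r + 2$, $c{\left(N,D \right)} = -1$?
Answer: $-66565$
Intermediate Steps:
$d{\left(E,r \right)} = 2 + r^{2}$ ($d{\left(E,r \right)} = r^{2} + 2 = 2 + r^{2}$)
$L{\left(O \right)} = -1 + O$ ($L{\left(O \right)} = O - 1 = -1 + O$)
$X{\left(y,m \right)} = -3 + m \left(2 + m^{2}\right)$ ($X{\left(y,m \right)} = 3 + \left(\left(2 + m^{2}\right) m - 6\right) = 3 + \left(m \left(2 + m^{2}\right) - 6\right) = 3 + \left(-6 + m \left(2 + m^{2}\right)\right) = -3 + m \left(2 + m^{2}\right)$)
$125 + 38 X{\left(-6,-12 \right)} = 125 + 38 \left(-3 - 12 \left(2 + \left(-12\right)^{2}\right)\right) = 125 + 38 \left(-3 - 12 \left(2 + 144\right)\right) = 125 + 38 \left(-3 - 1752\right) = 125 + 38 \left(-1755\right) = 125 - 66690 = -66565$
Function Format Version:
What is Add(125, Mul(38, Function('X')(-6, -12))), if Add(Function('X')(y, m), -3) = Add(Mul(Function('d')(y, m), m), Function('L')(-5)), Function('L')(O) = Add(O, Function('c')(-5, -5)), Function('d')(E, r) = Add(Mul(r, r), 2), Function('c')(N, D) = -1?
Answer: -66565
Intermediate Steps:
Function('d')(E, r) = Add(2, Pow(r, 2)) (Function('d')(E, r) = Add(Pow(r, 2), 2) = Add(2, Pow(r, 2)))
Function('L')(O) = Add(-1, O) (Function('L')(O) = Add(O, -1) = Add(-1, O))
Function('X')(y, m) = Add(-3, Mul(m, Add(2, Pow(m, 2)))) (Function('X')(y, m) = Add(3, Add(Mul(Add(2, Pow(m, 2)), m), Add(-1, -5))) = Add(3, Add(Mul(m, Add(2, Pow(m, 2))), -6)) = Add(3, Add(-6, Mul(m, Add(2, Pow(m, 2))))) = Add(-3, Mul(m, Add(2, Pow(m, 2)))))
Add(125, Mul(38, Function('X')(-6, -12))) = Add(125, Mul(38, Add(-3, Mul(-12, Add(2, Pow(-12, 2)))))) = Add(125, Mul(38, Add(-3, Mul(-12, Add(2, 144))))) = Add(125, Mul(38, Add(-3, Mul(-12, 146)))) = Add(125, Mul(38, Add(-3, -1752))) = Add(125, Mul(38, -1755)) = Add(125, -66690) = -66565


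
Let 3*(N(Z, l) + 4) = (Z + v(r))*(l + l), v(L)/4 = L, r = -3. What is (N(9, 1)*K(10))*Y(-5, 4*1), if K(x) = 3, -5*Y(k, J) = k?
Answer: -18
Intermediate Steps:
v(L) = 4*L
N(Z, l) = -4 + 2*l*(-12 + Z)/3 (N(Z, l) = -4 + ((Z + 4*(-3))*(l + l))/3 = -4 + ((Z - 12)*(2*l))/3 = -4 + ((-12 + Z)*(2*l))/3 = -4 + (2*l*(-12 + Z))/3 = -4 + 2*l*(-12 + Z)/3)
Y(k, J) = -k/5
(N(9, 1)*K(10))*Y(-5, 4*1) = ((-4 - 8*1 + (⅔)*9*1)*3)*(-⅕*(-5)) = ((-4 - 8 + 6)*3)*1 = -6*3*1 = -18*1 = -18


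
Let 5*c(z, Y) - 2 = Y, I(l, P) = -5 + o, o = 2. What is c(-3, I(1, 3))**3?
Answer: -1/125 ≈ -0.0080000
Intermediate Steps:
I(l, P) = -3 (I(l, P) = -5 + 2 = -3)
c(z, Y) = 2/5 + Y/5
c(-3, I(1, 3))**3 = (2/5 + (1/5)*(-3))**3 = (2/5 - 3/5)**3 = (-1/5)**3 = -1/125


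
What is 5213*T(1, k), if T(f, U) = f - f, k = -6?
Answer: 0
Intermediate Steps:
T(f, U) = 0
5213*T(1, k) = 5213*0 = 0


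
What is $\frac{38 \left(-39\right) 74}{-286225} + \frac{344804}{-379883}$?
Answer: $- \frac{57030516056}{108732011675} \approx -0.52451$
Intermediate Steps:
$\frac{38 \left(-39\right) 74}{-286225} + \frac{344804}{-379883} = \left(-1482\right) 74 \left(- \frac{1}{286225}\right) + 344804 \left(- \frac{1}{379883}\right) = \left(-109668\right) \left(- \frac{1}{286225}\right) - \frac{344804}{379883} = \frac{109668}{286225} - \frac{344804}{379883} = - \frac{57030516056}{108732011675}$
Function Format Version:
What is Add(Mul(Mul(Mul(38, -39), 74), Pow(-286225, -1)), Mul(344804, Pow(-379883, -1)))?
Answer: Rational(-57030516056, 108732011675) ≈ -0.52451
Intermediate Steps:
Add(Mul(Mul(Mul(38, -39), 74), Pow(-286225, -1)), Mul(344804, Pow(-379883, -1))) = Add(Mul(Mul(-1482, 74), Rational(-1, 286225)), Mul(344804, Rational(-1, 379883))) = Add(Mul(-109668, Rational(-1, 286225)), Rational(-344804, 379883)) = Add(Rational(109668, 286225), Rational(-344804, 379883)) = Rational(-57030516056, 108732011675)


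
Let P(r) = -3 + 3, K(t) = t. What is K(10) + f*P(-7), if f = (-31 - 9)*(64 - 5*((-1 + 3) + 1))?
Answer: 10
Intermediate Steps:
P(r) = 0
f = -1960 (f = -40*(64 - 5*(2 + 1)) = -40*(64 - 5*3) = -40*(64 - 15) = -40*49 = -1960)
K(10) + f*P(-7) = 10 - 1960*0 = 10 + 0 = 10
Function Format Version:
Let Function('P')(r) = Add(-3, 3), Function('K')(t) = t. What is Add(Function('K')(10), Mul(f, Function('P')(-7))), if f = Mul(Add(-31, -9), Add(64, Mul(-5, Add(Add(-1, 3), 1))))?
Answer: 10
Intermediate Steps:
Function('P')(r) = 0
f = -1960 (f = Mul(-40, Add(64, Mul(-5, Add(2, 1)))) = Mul(-40, Add(64, Mul(-5, 3))) = Mul(-40, Add(64, -15)) = Mul(-40, 49) = -1960)
Add(Function('K')(10), Mul(f, Function('P')(-7))) = Add(10, Mul(-1960, 0)) = Add(10, 0) = 10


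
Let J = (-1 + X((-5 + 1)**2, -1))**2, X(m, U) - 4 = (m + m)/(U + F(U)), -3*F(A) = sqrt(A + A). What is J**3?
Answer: 729*(29 - I*sqrt(2))**6/(3 + I*sqrt(2))**6 ≈ -3.2117e+8 - 6.7168e+7*I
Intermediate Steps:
F(A) = -sqrt(2)*sqrt(A)/3 (F(A) = -sqrt(A + A)/3 = -sqrt(2)*sqrt(A)/3)
X(m, U) = 4 + 2*m/(U - sqrt(2)*sqrt(U)/3) (X(m, U) = 4 + (m + m)/(U - sqrt(2)*sqrt(U)/3) = 4 + (2*m)/(U - sqrt(2)*sqrt(U)/3) = 4 + 2*m/(U - sqrt(2)*sqrt(U)/3))
J = (-1 + 2*(-42 + 2*I*sqrt(2))/(3 + I*sqrt(2)))**2 (J = (-1 + 2*(-6*(-1) - 3*(-5 + 1)**2 + 2*sqrt(2)*sqrt(-1))/(-3*(-1) + sqrt(2)*sqrt(-1)))**2 = (-1 + 2*(6 - 3*(-4)**2 + 2*sqrt(2)*I)/(3 + sqrt(2)*I))**2 = (-1 + 2*(6 - 3*16 + 2*I*sqrt(2))/(3 + I*sqrt(2)))**2 = (-1 + 2*(6 - 48 + 2*I*sqrt(2))/(3 + I*sqrt(2)))**2 = (-1 + 2*(-42 + 2*I*sqrt(2))/(3 + I*sqrt(2)))**2 ≈ 385.07 - 572.23*I)
J**3 = (9*(29 - I*sqrt(2))**2/(3 + I*sqrt(2))**2)**3 = 729*(29 - I*sqrt(2))**6/(3 + I*sqrt(2))**6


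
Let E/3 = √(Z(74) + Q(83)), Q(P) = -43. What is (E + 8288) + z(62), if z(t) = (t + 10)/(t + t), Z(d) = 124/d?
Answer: 256946/31 + 3*I*√56573/37 ≈ 8288.6 + 19.285*I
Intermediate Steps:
z(t) = (10 + t)/(2*t) (z(t) = (10 + t)/((2*t)) = (10 + t)*(1/(2*t)) = (10 + t)/(2*t))
E = 3*I*√56573/37 (E = 3*√(124/74 - 43) = 3*√(124*(1/74) - 43) = 3*√(62/37 - 43) = 3*√(-1529/37) = 3*(I*√56573/37) = 3*I*√56573/37 ≈ 19.285*I)
(E + 8288) + z(62) = (3*I*√56573/37 + 8288) + (½)*(10 + 62)/62 = (8288 + 3*I*√56573/37) + (½)*(1/62)*72 = (8288 + 3*I*√56573/37) + 18/31 = 256946/31 + 3*I*√56573/37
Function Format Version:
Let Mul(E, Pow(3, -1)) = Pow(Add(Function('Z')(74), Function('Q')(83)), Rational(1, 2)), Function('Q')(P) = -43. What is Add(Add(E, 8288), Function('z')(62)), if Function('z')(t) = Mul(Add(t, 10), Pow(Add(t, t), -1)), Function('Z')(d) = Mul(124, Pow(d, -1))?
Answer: Add(Rational(256946, 31), Mul(Rational(3, 37), I, Pow(56573, Rational(1, 2)))) ≈ Add(8288.6, Mul(19.285, I))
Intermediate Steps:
Function('z')(t) = Mul(Rational(1, 2), Pow(t, -1), Add(10, t)) (Function('z')(t) = Mul(Add(10, t), Pow(Mul(2, t), -1)) = Mul(Add(10, t), Mul(Rational(1, 2), Pow(t, -1))) = Mul(Rational(1, 2), Pow(t, -1), Add(10, t)))
E = Mul(Rational(3, 37), I, Pow(56573, Rational(1, 2))) (E = Mul(3, Pow(Add(Mul(124, Pow(74, -1)), -43), Rational(1, 2))) = Mul(3, Pow(Add(Mul(124, Rational(1, 74)), -43), Rational(1, 2))) = Mul(3, Pow(Add(Rational(62, 37), -43), Rational(1, 2))) = Mul(3, Pow(Rational(-1529, 37), Rational(1, 2))) = Mul(3, Mul(Rational(1, 37), I, Pow(56573, Rational(1, 2)))) = Mul(Rational(3, 37), I, Pow(56573, Rational(1, 2))) ≈ Mul(19.285, I))
Add(Add(E, 8288), Function('z')(62)) = Add(Add(Mul(Rational(3, 37), I, Pow(56573, Rational(1, 2))), 8288), Mul(Rational(1, 2), Pow(62, -1), Add(10, 62))) = Add(Add(8288, Mul(Rational(3, 37), I, Pow(56573, Rational(1, 2)))), Mul(Rational(1, 2), Rational(1, 62), 72)) = Add(Add(8288, Mul(Rational(3, 37), I, Pow(56573, Rational(1, 2)))), Rational(18, 31)) = Add(Rational(256946, 31), Mul(Rational(3, 37), I, Pow(56573, Rational(1, 2))))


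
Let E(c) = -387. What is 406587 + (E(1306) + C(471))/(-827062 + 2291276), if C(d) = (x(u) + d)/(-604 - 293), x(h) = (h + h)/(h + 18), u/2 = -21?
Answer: 82155592057805/202061532 ≈ 4.0659e+5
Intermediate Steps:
u = -42 (u = 2*(-21) = -42)
x(h) = 2*h/(18 + h) (x(h) = (2*h)/(18 + h) = 2*h/(18 + h))
C(d) = -7/1794 - d/897 (C(d) = (2*(-42)/(18 - 42) + d)/(-604 - 293) = (2*(-42)/(-24) + d)/(-897) = (2*(-42)*(-1/24) + d)*(-1/897) = (7/2 + d)*(-1/897) = -7/1794 - d/897)
406587 + (E(1306) + C(471))/(-827062 + 2291276) = 406587 + (-387 + (-7/1794 - 1/897*471))/(-827062 + 2291276) = 406587 + (-387 + (-7/1794 - 157/299))/1464214 = 406587 + (-387 - 73/138)*(1/1464214) = 406587 - 53479/138*1/1464214 = 406587 - 53479/202061532 = 82155592057805/202061532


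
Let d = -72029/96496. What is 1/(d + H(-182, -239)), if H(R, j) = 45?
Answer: 96496/4270291 ≈ 0.022597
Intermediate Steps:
d = -72029/96496 (d = -72029*1/96496 = -72029/96496 ≈ -0.74645)
1/(d + H(-182, -239)) = 1/(-72029/96496 + 45) = 1/(4270291/96496) = 96496/4270291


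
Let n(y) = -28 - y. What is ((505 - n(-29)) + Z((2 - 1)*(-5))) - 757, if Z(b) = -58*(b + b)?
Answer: 327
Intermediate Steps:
Z(b) = -116*b
((505 - n(-29)) + Z((2 - 1)*(-5))) - 757 = ((505 - (-28 - 1*(-29))) - 116*(2 - 1)*(-5)) - 757 = ((505 - (-28 + 29)) - 116*(-5)) - 757 = ((505 - 1*1) - 116*(-5)) - 757 = ((505 - 1) + 580) - 757 = (504 + 580) - 757 = 1084 - 757 = 327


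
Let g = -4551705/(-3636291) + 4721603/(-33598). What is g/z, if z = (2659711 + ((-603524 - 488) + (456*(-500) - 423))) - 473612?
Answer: -5672064769961/55126660122361984 ≈ -0.00010289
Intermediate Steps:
g = -5672064769961/40724035006 (g = -4551705*(-1/3636291) + 4721603*(-1/33598) = 1517235/1212097 - 4721603/33598 = -5672064769961/40724035006 ≈ -139.28)
z = 1353664 (z = (2659711 + (-604012 + (-228000 - 423))) - 473612 = (2659711 + (-604012 - 228423)) - 473612 = (2659711 - 832435) - 473612 = 1827276 - 473612 = 1353664)
g/z = -5672064769961/40724035006/1353664 = -5672064769961/40724035006*1/1353664 = -5672064769961/55126660122361984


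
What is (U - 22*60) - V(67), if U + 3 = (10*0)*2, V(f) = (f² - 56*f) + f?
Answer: -2127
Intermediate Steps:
V(f) = f² - 55*f
U = -3 (U = -3 + (10*0)*2 = -3 + 0*2 = -3 + 0 = -3)
(U - 22*60) - V(67) = (-3 - 22*60) - 67*(-55 + 67) = (-3 - 1320) - 67*12 = -1323 - 1*804 = -1323 - 804 = -2127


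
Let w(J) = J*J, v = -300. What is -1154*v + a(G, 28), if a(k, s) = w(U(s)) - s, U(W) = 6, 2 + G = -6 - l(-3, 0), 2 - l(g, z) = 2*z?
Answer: 346208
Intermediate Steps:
l(g, z) = 2 - 2*z
G = -10 (G = -2 + (-6 - (2 - 2*0)) = -2 + (-6 - (2 + 0)) = -2 + (-6 - 1*2) = -2 + (-6 - 2) = -2 - 8 = -10)
w(J) = J**2
a(k, s) = 36 - s (a(k, s) = 6**2 - s = 36 - s)
-1154*v + a(G, 28) = -1154*(-300) + (36 - 1*28) = 346200 + (36 - 28) = 346200 + 8 = 346208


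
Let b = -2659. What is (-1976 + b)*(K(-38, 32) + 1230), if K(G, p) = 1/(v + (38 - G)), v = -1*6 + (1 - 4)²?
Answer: -450387585/79 ≈ -5.7011e+6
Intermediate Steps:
v = 3 (v = -6 + (-3)² = -6 + 9 = 3)
K(G, p) = 1/(41 - G) (K(G, p) = 1/(3 + (38 - G)) = 1/(41 - G))
(-1976 + b)*(K(-38, 32) + 1230) = (-1976 - 2659)*(1/(41 - 1*(-38)) + 1230) = -4635*(1/(41 + 38) + 1230) = -4635*(1/79 + 1230) = -4635*97171/79 = -450387585/79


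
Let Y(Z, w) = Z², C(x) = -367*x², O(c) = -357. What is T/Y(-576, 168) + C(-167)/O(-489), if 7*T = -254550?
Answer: 188655646391/6580224 ≈ 28670.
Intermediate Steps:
T = -254550/7 (T = (⅐)*(-254550) = -254550/7 ≈ -36364.)
T/Y(-576, 168) + C(-167)/O(-489) = -254550/(7*((-576)²)) - 367*(-167)²/(-357) = -254550/7/331776 - 367*27889*(-1/357) = -254550/7*1/331776 - 10235263*(-1/357) = -42425/387072 + 10235263/357 = 188655646391/6580224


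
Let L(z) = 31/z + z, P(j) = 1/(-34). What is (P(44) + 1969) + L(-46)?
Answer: 751618/391 ≈ 1922.3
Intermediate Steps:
P(j) = -1/34
L(z) = z + 31/z
(P(44) + 1969) + L(-46) = (-1/34 + 1969) + (-46 + 31/(-46)) = 66945/34 + (-46 + 31*(-1/46)) = 66945/34 + (-46 - 31/46) = 66945/34 - 2147/46 = 751618/391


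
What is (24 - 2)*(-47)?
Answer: -1034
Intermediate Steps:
(24 - 2)*(-47) = 22*(-47) = -1034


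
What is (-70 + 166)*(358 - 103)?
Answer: 24480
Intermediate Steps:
(-70 + 166)*(358 - 103) = 96*255 = 24480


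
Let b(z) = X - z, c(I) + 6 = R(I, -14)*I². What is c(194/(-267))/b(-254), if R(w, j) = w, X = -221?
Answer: -121506362/628127379 ≈ -0.19344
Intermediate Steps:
c(I) = -6 + I³ (c(I) = -6 + I*I² = -6 + I³)
b(z) = -221 - z
c(194/(-267))/b(-254) = (-6 + (194/(-267))³)/(-221 - 1*(-254)) = (-6 + (194*(-1/267))³)/(-221 + 254) = (-6 + (-194/267)³)/33 = (-6 - 7301384/19034163)*(1/33) = -121506362/19034163*1/33 = -121506362/628127379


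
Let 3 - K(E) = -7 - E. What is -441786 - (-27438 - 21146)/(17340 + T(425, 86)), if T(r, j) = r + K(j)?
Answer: -7890691162/17861 ≈ -4.4178e+5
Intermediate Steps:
K(E) = 10 + E (K(E) = 3 - (-7 - E) = 3 + (7 + E) = 10 + E)
T(r, j) = 10 + j + r (T(r, j) = r + (10 + j) = 10 + j + r)
-441786 - (-27438 - 21146)/(17340 + T(425, 86)) = -441786 - (-27438 - 21146)/(17340 + (10 + 86 + 425)) = -441786 - (-48584)/(17340 + 521) = -441786 - (-48584)/17861 = -441786 - 1*(-48584/17861) = -441786 + 48584/17861 = -7890691162/17861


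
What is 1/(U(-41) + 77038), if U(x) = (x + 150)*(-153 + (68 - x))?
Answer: 1/72242 ≈ 1.3842e-5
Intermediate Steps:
U(x) = (-85 - x)*(150 + x) (U(x) = (150 + x)*(-85 - x) = (-85 - x)*(150 + x))
1/(U(-41) + 77038) = 1/((-12750 - 1*(-41)² - 235*(-41)) + 77038) = 1/((-12750 - 1*1681 + 9635) + 77038) = 1/((-12750 - 1681 + 9635) + 77038) = 1/(-4796 + 77038) = 1/72242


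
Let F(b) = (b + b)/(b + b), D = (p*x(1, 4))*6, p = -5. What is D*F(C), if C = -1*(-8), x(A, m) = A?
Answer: -30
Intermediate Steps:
D = -30 (D = -5*1*6 = -5*6 = -30)
C = 8
F(b) = 1 (F(b) = (2*b)/((2*b)) = (2*b)*(1/(2*b)) = 1)
D*F(C) = -30*1 = -30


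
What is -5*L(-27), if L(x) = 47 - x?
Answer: -370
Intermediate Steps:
-5*L(-27) = -5*(47 - 1*(-27)) = -5*(47 + 27) = -5*74 = -370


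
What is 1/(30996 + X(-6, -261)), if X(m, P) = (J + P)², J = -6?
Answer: 1/102285 ≈ 9.7766e-6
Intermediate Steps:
X(m, P) = (-6 + P)²
1/(30996 + X(-6, -261)) = 1/(30996 + (-6 - 261)²) = 1/(30996 + (-267)²) = 1/(30996 + 71289) = 1/102285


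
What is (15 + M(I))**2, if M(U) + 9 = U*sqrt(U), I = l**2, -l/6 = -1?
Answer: 49284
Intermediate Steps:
l = 6 (l = -6*(-1) = 6)
I = 36 (I = 6**2 = 36)
M(U) = -9 + U**(3/2) (M(U) = -9 + U*sqrt(U) = -9 + U**(3/2))
(15 + M(I))**2 = (15 + (-9 + 36**(3/2)))**2 = (15 + (-9 + 216))**2 = (15 + 207)**2 = 222**2 = 49284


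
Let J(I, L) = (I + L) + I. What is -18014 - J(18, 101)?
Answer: -18151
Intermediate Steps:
J(I, L) = L + 2*I
-18014 - J(18, 101) = -18014 - (101 + 2*18) = -18014 - (101 + 36) = -18014 - 1*137 = -18014 - 137 = -18151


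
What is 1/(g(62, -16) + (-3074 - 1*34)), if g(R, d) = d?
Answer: -1/3124 ≈ -0.00032010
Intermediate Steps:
1/(g(62, -16) + (-3074 - 1*34)) = 1/(-16 + (-3074 - 1*34)) = 1/(-16 + (-3074 - 34)) = 1/(-16 - 3108) = 1/(-3124) = -1/3124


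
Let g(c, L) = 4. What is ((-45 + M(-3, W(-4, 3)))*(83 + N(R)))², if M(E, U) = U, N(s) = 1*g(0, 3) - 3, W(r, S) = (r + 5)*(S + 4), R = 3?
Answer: 10188864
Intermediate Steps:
W(r, S) = (4 + S)*(5 + r) (W(r, S) = (5 + r)*(4 + S) = (4 + S)*(5 + r))
N(s) = 1 (N(s) = 1*4 - 3 = 4 - 3 = 1)
((-45 + M(-3, W(-4, 3)))*(83 + N(R)))² = ((-45 + (20 + 4*(-4) + 5*3 + 3*(-4)))*(83 + 1))² = ((-45 + (20 - 16 + 15 - 12))*84)² = ((-45 + 7)*84)² = (-38*84)² = (-3192)² = 10188864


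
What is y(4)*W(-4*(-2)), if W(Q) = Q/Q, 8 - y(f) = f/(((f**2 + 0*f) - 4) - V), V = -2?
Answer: 54/7 ≈ 7.7143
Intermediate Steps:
y(f) = 8 - f/(-2 + f**2) (y(f) = 8 - f/(((f**2 + 0*f) - 4) - 1*(-2)) = 8 - f/(((f**2 + 0) - 4) + 2) = 8 - f/((f**2 - 4) + 2) = 8 - f/((-4 + f**2) + 2) = 8 - f/(-2 + f**2))
W(Q) = 1
y(4)*W(-4*(-2)) = ((-16 - 1*4 + 8*4**2)/(-2 + 4**2))*1 = ((-16 - 4 + 8*16)/(-2 + 16))*1 = ((-16 - 4 + 128)/14)*1 = ((1/14)*108)*1 = (54/7)*1 = 54/7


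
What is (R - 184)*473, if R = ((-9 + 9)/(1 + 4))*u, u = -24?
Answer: -87032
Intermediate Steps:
R = 0 (R = ((-9 + 9)/(1 + 4))*(-24) = (0/5)*(-24) = (0*(⅕))*(-24) = 0*(-24) = 0)
(R - 184)*473 = (0 - 184)*473 = -184*473 = -87032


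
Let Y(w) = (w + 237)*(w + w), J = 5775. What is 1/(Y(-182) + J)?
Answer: -1/14245 ≈ -7.0200e-5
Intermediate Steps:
Y(w) = 2*w*(237 + w) (Y(w) = (237 + w)*(2*w) = 2*w*(237 + w))
1/(Y(-182) + J) = 1/(2*(-182)*(237 - 182) + 5775) = 1/(2*(-182)*55 + 5775) = 1/(-20020 + 5775) = 1/(-14245) = -1/14245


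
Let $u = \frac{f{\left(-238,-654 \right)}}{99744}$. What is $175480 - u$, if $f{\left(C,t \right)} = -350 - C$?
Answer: $\frac{1093942327}{6234} \approx 1.7548 \cdot 10^{5}$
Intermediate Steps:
$u = - \frac{7}{6234}$ ($u = \frac{-350 - -238}{99744} = \left(-350 + 238\right) \frac{1}{99744} = \left(-112\right) \frac{1}{99744} = - \frac{7}{6234} \approx -0.0011229$)
$175480 - u = 175480 - - \frac{7}{6234} = 175480 + \frac{7}{6234} = \frac{1093942327}{6234}$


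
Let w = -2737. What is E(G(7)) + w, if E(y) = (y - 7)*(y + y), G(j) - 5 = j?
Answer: -2617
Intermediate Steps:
G(j) = 5 + j
E(y) = 2*y*(-7 + y) (E(y) = (-7 + y)*(2*y) = 2*y*(-7 + y))
E(G(7)) + w = 2*(5 + 7)*(-7 + (5 + 7)) - 2737 = 2*12*(-7 + 12) - 2737 = 2*12*5 - 2737 = 120 - 2737 = -2617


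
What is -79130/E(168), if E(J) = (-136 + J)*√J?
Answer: -39565*√42/1344 ≈ -190.78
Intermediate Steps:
E(J) = √J*(-136 + J)
-79130/E(168) = -79130*√42/(84*(-136 + 168)) = -79130*√42/2688 = -39565*√42/1344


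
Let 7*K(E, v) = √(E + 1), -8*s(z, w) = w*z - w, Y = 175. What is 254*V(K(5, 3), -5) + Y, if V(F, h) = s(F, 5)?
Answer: 1335/4 - 635*√6/28 ≈ 278.20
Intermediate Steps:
s(z, w) = w/8 - w*z/8 (s(z, w) = -(w*z - w)/8 = -(-w + w*z)/8 = w/8 - w*z/8)
K(E, v) = √(1 + E)/7 (K(E, v) = √(E + 1)/7 = √(1 + E)/7)
V(F, h) = 5/8 - 5*F/8 (V(F, h) = (⅛)*5*(1 - F) = 5/8 - 5*F/8)
254*V(K(5, 3), -5) + Y = 254*(5/8 - 5*√(1 + 5)/56) + 175 = 254*(5/8 - 5*√6/56) + 175 = (635/4 - 635*√6/28) + 175 = 1335/4 - 635*√6/28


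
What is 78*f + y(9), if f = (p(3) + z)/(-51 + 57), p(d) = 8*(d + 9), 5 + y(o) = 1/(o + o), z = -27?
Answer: 16057/18 ≈ 892.06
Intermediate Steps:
y(o) = -5 + 1/(2*o) (y(o) = -5 + 1/(o + o) = -5 + 1/(2*o))
p(d) = 72 + 8*d (p(d) = 8*(9 + d) = 72 + 8*d)
f = 23/2 (f = ((72 + 8*3) - 27)/(-51 + 57) = ((72 + 24) - 27)/6 = (96 - 27)*(1/6) = 69*(1/6) = 23/2 ≈ 11.500)
78*f + y(9) = 78*(23/2) + (-5 + (1/2)/9) = 897 + (-5 + (1/2)*(1/9)) = 897 + (-5 + 1/18) = 897 - 89/18 = 16057/18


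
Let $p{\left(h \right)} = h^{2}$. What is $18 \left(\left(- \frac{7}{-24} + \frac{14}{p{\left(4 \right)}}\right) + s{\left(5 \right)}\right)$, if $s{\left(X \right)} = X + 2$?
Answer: $147$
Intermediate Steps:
$s{\left(X \right)} = 2 + X$
$18 \left(\left(- \frac{7}{-24} + \frac{14}{p{\left(4 \right)}}\right) + s{\left(5 \right)}\right) = 18 \left(\left(- \frac{7}{-24} + \frac{14}{4^{2}}\right) + \left(2 + 5\right)\right) = 18 \left(\left(\left(-7\right) \left(- \frac{1}{24}\right) + \frac{14}{16}\right) + 7\right) = 18 \left(\left(\frac{7}{24} + 14 \cdot \frac{1}{16}\right) + 7\right) = 18 \left(\left(\frac{7}{24} + \frac{7}{8}\right) + 7\right) = 18 \left(\frac{7}{6} + 7\right) = 18 \cdot \frac{49}{6} = 147$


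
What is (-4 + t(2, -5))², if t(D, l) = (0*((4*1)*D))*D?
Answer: 16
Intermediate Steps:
t(D, l) = 0 (t(D, l) = (0*(4*D))*D = 0*D = 0)
(-4 + t(2, -5))² = (-4 + 0)² = (-4)² = 16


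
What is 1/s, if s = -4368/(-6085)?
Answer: 6085/4368 ≈ 1.3931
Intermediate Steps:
s = 4368/6085 (s = -4368*(-1/6085) = 4368/6085 ≈ 0.71783)
1/s = 1/(4368/6085) = 6085/4368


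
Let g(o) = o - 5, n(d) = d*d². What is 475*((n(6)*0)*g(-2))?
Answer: 0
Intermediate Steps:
n(d) = d³
g(o) = -5 + o
475*((n(6)*0)*g(-2)) = 475*((6³*0)*(-5 - 2)) = 475*((216*0)*(-7)) = 475*(0*(-7)) = 475*0 = 0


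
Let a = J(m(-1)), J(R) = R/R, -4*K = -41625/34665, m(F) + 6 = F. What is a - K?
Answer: 6469/9244 ≈ 0.69981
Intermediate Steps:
m(F) = -6 + F
K = 2775/9244 (K = -(-41625)/(4*34665) = -1/4*(-2775/2311) = 2775/9244 ≈ 0.30019)
J(R) = 1
a = 1
a - K = 1 - 1*2775/9244 = 1 - 2775/9244 = 6469/9244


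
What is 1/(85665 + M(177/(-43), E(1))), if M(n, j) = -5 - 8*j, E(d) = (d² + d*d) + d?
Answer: 1/85636 ≈ 1.1677e-5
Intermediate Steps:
E(d) = d + 2*d² (E(d) = (d² + d²) + d = 2*d² + d = d + 2*d²)
1/(85665 + M(177/(-43), E(1))) = 1/(85665 + (-5 - 8*(1 + 2*1))) = 1/(85665 + (-5 - 8*(1 + 2))) = 1/(85665 + (-5 - 8*3)) = 1/(85665 + (-5 - 24)) = 1/(85665 - 29) = 1/85636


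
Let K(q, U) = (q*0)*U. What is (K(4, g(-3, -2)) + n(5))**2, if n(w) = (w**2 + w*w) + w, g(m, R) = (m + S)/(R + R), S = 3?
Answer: 3025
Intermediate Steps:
g(m, R) = (3 + m)/(2*R) (g(m, R) = (m + 3)/(R + R) = (3 + m)/((2*R)) = (3 + m)*(1/(2*R)) = (3 + m)/(2*R))
n(w) = w + 2*w**2 (n(w) = (w**2 + w**2) + w = 2*w**2 + w = w + 2*w**2)
K(q, U) = 0 (K(q, U) = 0*U = 0)
(K(4, g(-3, -2)) + n(5))**2 = (0 + 5*(1 + 2*5))**2 = (0 + 5*(1 + 10))**2 = (0 + 5*11)**2 = (0 + 55)**2 = 55**2 = 3025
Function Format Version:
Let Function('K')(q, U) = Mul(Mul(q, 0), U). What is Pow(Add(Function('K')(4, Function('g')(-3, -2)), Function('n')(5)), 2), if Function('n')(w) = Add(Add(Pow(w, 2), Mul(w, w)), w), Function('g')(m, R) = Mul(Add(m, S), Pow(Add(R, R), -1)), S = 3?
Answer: 3025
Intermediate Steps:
Function('g')(m, R) = Mul(Rational(1, 2), Pow(R, -1), Add(3, m)) (Function('g')(m, R) = Mul(Add(m, 3), Pow(Add(R, R), -1)) = Mul(Add(3, m), Pow(Mul(2, R), -1)) = Mul(Add(3, m), Mul(Rational(1, 2), Pow(R, -1))) = Mul(Rational(1, 2), Pow(R, -1), Add(3, m)))
Function('n')(w) = Add(w, Mul(2, Pow(w, 2))) (Function('n')(w) = Add(Add(Pow(w, 2), Pow(w, 2)), w) = Add(Mul(2, Pow(w, 2)), w) = Add(w, Mul(2, Pow(w, 2))))
Function('K')(q, U) = 0 (Function('K')(q, U) = Mul(0, U) = 0)
Pow(Add(Function('K')(4, Function('g')(-3, -2)), Function('n')(5)), 2) = Pow(Add(0, Mul(5, Add(1, Mul(2, 5)))), 2) = Pow(Add(0, Mul(5, Add(1, 10))), 2) = Pow(Add(0, Mul(5, 11)), 2) = Pow(Add(0, 55), 2) = Pow(55, 2) = 3025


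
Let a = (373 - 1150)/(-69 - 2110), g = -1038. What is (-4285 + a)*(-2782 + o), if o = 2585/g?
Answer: 13492269013819/1130901 ≈ 1.1931e+7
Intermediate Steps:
a = 777/2179 (a = -777/(-2179) = -777*(-1/2179) = 777/2179 ≈ 0.35659)
o = -2585/1038 (o = 2585/(-1038) = 2585*(-1/1038) = -2585/1038 ≈ -2.4904)
(-4285 + a)*(-2782 + o) = (-4285 + 777/2179)*(-2782 - 2585/1038) = -9336238/2179*(-2890301/1038) = 13492269013819/1130901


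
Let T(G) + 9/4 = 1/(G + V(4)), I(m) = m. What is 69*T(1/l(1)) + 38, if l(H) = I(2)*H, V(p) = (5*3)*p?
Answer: -56197/484 ≈ -116.11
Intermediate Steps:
V(p) = 15*p
l(H) = 2*H
T(G) = -9/4 + 1/(60 + G) (T(G) = -9/4 + 1/(G + 15*4) = -9/4 + 1/(G + 60) = -9/4 + 1/(60 + G))
69*T(1/l(1)) + 38 = 69*((-536 - 9/(2*1))/(4*(60 + 1/(2*1)))) + 38 = 69*((-536 - 9/2)/(4*(60 + 1/2))) + 38 = 69*((-536 - 9*1/2)/(4*(60 + 1/2))) + 38 = 69*((-536 - 9/2)/(4*(121/2))) + 38 = 69*((1/4)*(2/121)*(-1081/2)) + 38 = 69*(-1081/484) + 38 = -74589/484 + 38 = -56197/484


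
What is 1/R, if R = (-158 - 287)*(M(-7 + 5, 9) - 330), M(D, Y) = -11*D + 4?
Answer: 1/135280 ≈ 7.3921e-6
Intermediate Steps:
M(D, Y) = 4 - 11*D
R = 135280 (R = (-158 - 287)*((4 - 11*(-7 + 5)) - 330) = -445*((4 - 11*(-2)) - 330) = -445*((4 + 22) - 330) = -445*(26 - 330) = -445*(-304) = 135280)
1/R = 1/135280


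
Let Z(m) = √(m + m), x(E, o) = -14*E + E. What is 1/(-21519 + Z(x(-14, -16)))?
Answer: -21519/463066997 - 2*√91/463066997 ≈ -4.6512e-5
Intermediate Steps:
x(E, o) = -13*E
Z(m) = √2*√m (Z(m) = √(2*m) = √2*√m)
1/(-21519 + Z(x(-14, -16))) = 1/(-21519 + √2*√(-13*(-14))) = 1/(-21519 + √2*√182) = 1/(-21519 + 2*√91)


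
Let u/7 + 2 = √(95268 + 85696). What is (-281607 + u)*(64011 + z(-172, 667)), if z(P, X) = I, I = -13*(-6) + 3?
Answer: -18049653132 + 897288*√45241 ≈ -1.7859e+10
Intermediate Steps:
u = -14 + 14*√45241 (u = -14 + 7*√(95268 + 85696) = -14 + 7*√180964 = -14 + 7*(2*√45241) = -14 + 14*√45241 ≈ 2963.8)
I = 81 (I = 78 + 3 = 81)
z(P, X) = 81
(-281607 + u)*(64011 + z(-172, 667)) = (-281607 + (-14 + 14*√45241))*(64011 + 81) = (-281621 + 14*√45241)*64092 = -18049653132 + 897288*√45241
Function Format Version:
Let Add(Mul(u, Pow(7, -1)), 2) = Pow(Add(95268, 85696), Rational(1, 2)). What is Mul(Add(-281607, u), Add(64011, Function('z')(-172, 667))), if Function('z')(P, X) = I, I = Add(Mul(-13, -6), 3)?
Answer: Add(-18049653132, Mul(897288, Pow(45241, Rational(1, 2)))) ≈ -1.7859e+10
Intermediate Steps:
u = Add(-14, Mul(14, Pow(45241, Rational(1, 2)))) (u = Add(-14, Mul(7, Pow(Add(95268, 85696), Rational(1, 2)))) = Add(-14, Mul(7, Pow(180964, Rational(1, 2)))) = Add(-14, Mul(7, Mul(2, Pow(45241, Rational(1, 2))))) = Add(-14, Mul(14, Pow(45241, Rational(1, 2)))) ≈ 2963.8)
I = 81 (I = Add(78, 3) = 81)
Function('z')(P, X) = 81
Mul(Add(-281607, u), Add(64011, Function('z')(-172, 667))) = Mul(Add(-281607, Add(-14, Mul(14, Pow(45241, Rational(1, 2))))), Add(64011, 81)) = Mul(Add(-281621, Mul(14, Pow(45241, Rational(1, 2)))), 64092) = Add(-18049653132, Mul(897288, Pow(45241, Rational(1, 2))))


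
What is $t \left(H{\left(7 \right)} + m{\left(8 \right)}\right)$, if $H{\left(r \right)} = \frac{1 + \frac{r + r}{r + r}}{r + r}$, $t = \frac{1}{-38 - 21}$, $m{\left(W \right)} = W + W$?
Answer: $- \frac{113}{413} \approx -0.27361$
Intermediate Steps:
$m{\left(W \right)} = 2 W$
$t = - \frac{1}{59}$ ($t = \frac{1}{-59} = - \frac{1}{59} \approx -0.016949$)
$H{\left(r \right)} = \frac{1}{r}$ ($H{\left(r \right)} = \frac{1 + \frac{2 r}{2 r}}{2 r} = \left(1 + 2 r \frac{1}{2 r}\right) \frac{1}{2 r} = \left(1 + 1\right) \frac{1}{2 r} = 2 \frac{1}{2 r} = \frac{1}{r}$)
$t \left(H{\left(7 \right)} + m{\left(8 \right)}\right) = - \frac{\frac{1}{7} + 2 \cdot 8}{59} = - \frac{\frac{1}{7} + 16}{59} = \left(- \frac{1}{59}\right) \frac{113}{7} = - \frac{113}{413}$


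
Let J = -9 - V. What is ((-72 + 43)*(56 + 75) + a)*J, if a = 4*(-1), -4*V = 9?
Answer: 102681/4 ≈ 25670.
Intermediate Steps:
V = -9/4 (V = -¼*9 = -9/4 ≈ -2.2500)
a = -4
J = -27/4 (J = -9 - 1*(-9/4) = -9 + 9/4 = -27/4 ≈ -6.7500)
((-72 + 43)*(56 + 75) + a)*J = ((-72 + 43)*(56 + 75) - 4)*(-27/4) = (-29*131 - 4)*(-27/4) = (-3799 - 4)*(-27/4) = -3803*(-27/4) = 102681/4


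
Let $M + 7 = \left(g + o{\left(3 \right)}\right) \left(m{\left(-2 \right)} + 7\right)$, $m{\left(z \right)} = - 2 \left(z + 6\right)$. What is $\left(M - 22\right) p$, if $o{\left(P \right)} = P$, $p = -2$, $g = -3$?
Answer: $58$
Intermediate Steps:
$m{\left(z \right)} = -12 - 2 z$ ($m{\left(z \right)} = - 2 \left(6 + z\right) = -12 - 2 z$)
$M = -7$ ($M = -7 + \left(-3 + 3\right) \left(\left(-12 - -4\right) + 7\right) = -7 + 0 \left(\left(-12 + 4\right) + 7\right) = -7 + 0 \left(-8 + 7\right) = -7 + 0 \left(-1\right) = -7 + 0 = -7$)
$\left(M - 22\right) p = \left(-7 - 22\right) \left(-2\right) = \left(-29\right) \left(-2\right) = 58$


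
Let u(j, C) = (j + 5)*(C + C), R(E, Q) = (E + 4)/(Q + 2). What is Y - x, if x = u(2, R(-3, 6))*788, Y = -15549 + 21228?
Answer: 4300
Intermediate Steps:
R(E, Q) = (4 + E)/(2 + Q)
u(j, C) = 2*C*(5 + j) (u(j, C) = (5 + j)*(2*C) = 2*C*(5 + j))
Y = 5679
x = 1379 (x = (2*((4 - 3)/(2 + 6))*(5 + 2))*788 = (2*(1/8)*7)*788 = (7/4)*788 = 1379)
Y - x = 5679 - 1*1379 = 5679 - 1379 = 4300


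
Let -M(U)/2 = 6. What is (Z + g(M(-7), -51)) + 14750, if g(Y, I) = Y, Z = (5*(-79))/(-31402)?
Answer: 462803071/31402 ≈ 14738.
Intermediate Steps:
M(U) = -12 (M(U) = -2*6 = -12)
Z = 395/31402 (Z = -395*(-1/31402) = 395/31402 ≈ 0.012579)
(Z + g(M(-7), -51)) + 14750 = (395/31402 - 12) + 14750 = -376429/31402 + 14750 = 462803071/31402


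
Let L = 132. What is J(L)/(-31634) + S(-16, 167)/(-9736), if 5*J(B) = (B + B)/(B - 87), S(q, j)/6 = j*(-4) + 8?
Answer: 587152577/1443696675 ≈ 0.40670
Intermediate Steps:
S(q, j) = 48 - 24*j (S(q, j) = 6*(j*(-4) + 8) = 6*(-4*j + 8) = 6*(8 - 4*j) = 48 - 24*j)
J(B) = 2*B/(5*(-87 + B)) (J(B) = ((B + B)/(B - 87))/5 = ((2*B)/(-87 + B))/5 = (2*B/(-87 + B))/5 = 2*B/(5*(-87 + B)))
J(L)/(-31634) + S(-16, 167)/(-9736) = ((⅖)*132/(-87 + 132))/(-31634) + (48 - 24*167)/(-9736) = ((⅖)*132/45)*(-1/31634) + (48 - 4008)*(-1/9736) = ((⅖)*132*(1/45))*(-1/31634) - 3960*(-1/9736) = (88/75)*(-1/31634) + 495/1217 = -44/1186275 + 495/1217 = 587152577/1443696675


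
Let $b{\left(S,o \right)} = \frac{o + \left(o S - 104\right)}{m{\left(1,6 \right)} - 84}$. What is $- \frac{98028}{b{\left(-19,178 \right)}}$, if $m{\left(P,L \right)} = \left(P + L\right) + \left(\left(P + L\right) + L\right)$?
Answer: $- \frac{1568448}{827} \approx -1896.6$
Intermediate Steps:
$m{\left(P,L \right)} = 2 P + 3 L$ ($m{\left(P,L \right)} = \left(L + P\right) + \left(\left(L + P\right) + L\right) = \left(L + P\right) + \left(P + 2 L\right) = 2 P + 3 L$)
$b{\left(S,o \right)} = \frac{13}{8} - \frac{o}{64} - \frac{S o}{64}$ ($b{\left(S,o \right)} = \frac{o + \left(o S - 104\right)}{\left(2 \cdot 1 + 3 \cdot 6\right) - 84} = \frac{o + \left(S o - 104\right)}{\left(2 + 18\right) - 84} = \frac{o + \left(-104 + S o\right)}{20 - 84} = \frac{-104 + o + S o}{-64} = \left(-104 + o + S o\right) \left(- \frac{1}{64}\right) = \frac{13}{8} - \frac{o}{64} - \frac{S o}{64}$)
$- \frac{98028}{b{\left(-19,178 \right)}} = - \frac{98028}{\frac{13}{8} - \frac{89}{32} - \left(- \frac{19}{64}\right) 178} = - \frac{98028}{\frac{13}{8} - \frac{89}{32} + \frac{1691}{32}} = - \frac{98028}{\frac{827}{16}} = \left(-98028\right) \frac{16}{827} = - \frac{1568448}{827}$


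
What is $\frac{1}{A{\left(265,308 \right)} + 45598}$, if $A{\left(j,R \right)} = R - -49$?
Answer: $\frac{1}{45955} \approx 2.176 \cdot 10^{-5}$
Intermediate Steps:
$A{\left(j,R \right)} = 49 + R$ ($A{\left(j,R \right)} = R + 49 = 49 + R$)
$\frac{1}{A{\left(265,308 \right)} + 45598} = \frac{1}{\left(49 + 308\right) + 45598} = \frac{1}{357 + 45598} = \frac{1}{45955}$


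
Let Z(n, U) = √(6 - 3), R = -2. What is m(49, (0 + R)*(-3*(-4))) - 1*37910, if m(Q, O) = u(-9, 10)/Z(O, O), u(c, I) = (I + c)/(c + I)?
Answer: -37910 + √3/3 ≈ -37909.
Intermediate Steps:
Z(n, U) = √3
u(c, I) = 1 (u(c, I) = (I + c)/(I + c) = 1)
m(Q, O) = √3/3 (m(Q, O) = 1/√3 = 1*(√3/3) = √3/3)
m(49, (0 + R)*(-3*(-4))) - 1*37910 = √3/3 - 1*37910 = √3/3 - 37910 = -37910 + √3/3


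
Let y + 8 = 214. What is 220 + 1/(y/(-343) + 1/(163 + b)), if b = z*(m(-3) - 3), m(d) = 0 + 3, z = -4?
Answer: 7255791/33235 ≈ 218.32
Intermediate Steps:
y = 206 (y = -8 + 214 = 206)
m(d) = 3
b = 0 (b = -4*(3 - 3) = -4*0 = 0)
220 + 1/(y/(-343) + 1/(163 + b)) = 220 + 1/(206/(-343) + 1/(163 + 0)) = 220 + 1/(206*(-1/343) + 1/163) = 220 + 1/(-206/343 + 1/163) = 220 + 1/(-33235/55909) = 220 - 55909/33235 = 7255791/33235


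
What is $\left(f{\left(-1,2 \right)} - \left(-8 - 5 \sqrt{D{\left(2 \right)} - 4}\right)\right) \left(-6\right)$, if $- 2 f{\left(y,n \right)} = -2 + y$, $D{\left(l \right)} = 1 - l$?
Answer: $-57 - 30 i \sqrt{5} \approx -57.0 - 67.082 i$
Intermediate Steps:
$f{\left(y,n \right)} = 1 - \frac{y}{2}$ ($f{\left(y,n \right)} = - \frac{-2 + y}{2} = 1 - \frac{y}{2}$)
$\left(f{\left(-1,2 \right)} - \left(-8 - 5 \sqrt{D{\left(2 \right)} - 4}\right)\right) \left(-6\right) = \left(\left(1 - - \frac{1}{2}\right) + \left(8 - - 5 \sqrt{\left(1 - 2\right) - 4}\right)\right) \left(-6\right) = \left(\left(1 + \frac{1}{2}\right) + \left(8 - - 5 \sqrt{\left(1 - 2\right) - 4}\right)\right) \left(-6\right) = \left(\frac{3}{2} + \left(8 - - 5 \sqrt{-1 - 4}\right)\right) \left(-6\right) = \left(\frac{3}{2} + \left(8 - - 5 \sqrt{-5}\right)\right) \left(-6\right) = \left(\frac{3}{2} + \left(8 - - 5 i \sqrt{5}\right)\right) \left(-6\right) = \left(\frac{3}{2} + \left(8 + 5 i \sqrt{5}\right)\right) \left(-6\right) = \left(\frac{19}{2} + 5 i \sqrt{5}\right) \left(-6\right) = -57 - 30 i \sqrt{5}$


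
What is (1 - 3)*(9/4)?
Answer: -9/2 ≈ -4.5000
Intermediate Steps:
(1 - 3)*(9/4) = -18/4 = -2*9/4 = -9/2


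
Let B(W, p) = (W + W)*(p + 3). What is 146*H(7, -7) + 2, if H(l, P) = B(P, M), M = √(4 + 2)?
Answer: -6130 - 2044*√6 ≈ -11137.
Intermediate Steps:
M = √6 ≈ 2.4495
B(W, p) = 2*W*(3 + p) (B(W, p) = (2*W)*(3 + p) = 2*W*(3 + p))
H(l, P) = 2*P*(3 + √6)
146*H(7, -7) + 2 = 146*(2*(-7)*(3 + √6)) + 2 = 146*(-42 - 14*√6) + 2 = (-6132 - 2044*√6) + 2 = -6130 - 2044*√6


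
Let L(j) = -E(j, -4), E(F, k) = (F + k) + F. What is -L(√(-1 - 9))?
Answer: -4 + 2*I*√10 ≈ -4.0 + 6.3246*I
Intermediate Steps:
E(F, k) = k + 2*F
L(j) = 4 - 2*j (L(j) = -(-4 + 2*j) = 4 - 2*j)
-L(√(-1 - 9)) = -(4 - 2*√(-1 - 9)) = -(4 - 2*I*√10) = -4 + 2*I*√10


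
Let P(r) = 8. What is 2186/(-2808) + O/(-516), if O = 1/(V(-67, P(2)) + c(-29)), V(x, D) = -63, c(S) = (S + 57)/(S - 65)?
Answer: -69908263/89803350 ≈ -0.77846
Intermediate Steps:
c(S) = (57 + S)/(-65 + S)
O = -47/2975 (O = 1/(-63 + (57 - 29)/(-65 - 29)) = 1/(-63 + 28/(-94)) = 1/(-63 - 1/94*28) = 1/(-63 - 14/47) = 1/(-2975/47) = -47/2975 ≈ -0.015798)
2186/(-2808) + O/(-516) = 2186/(-2808) - 47/2975/(-516) = 2186*(-1/2808) - 47/2975*(-1/516) = -1093/1404 + 47/1535100 = -69908263/89803350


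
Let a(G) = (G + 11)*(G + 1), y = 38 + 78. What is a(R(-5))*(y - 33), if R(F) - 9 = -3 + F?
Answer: 1992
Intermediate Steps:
R(F) = 6 + F (R(F) = 9 + (-3 + F) = 6 + F)
y = 116
a(G) = (1 + G)*(11 + G) (a(G) = (11 + G)*(1 + G) = (1 + G)*(11 + G))
a(R(-5))*(y - 33) = (11 + (6 - 5)² + 12*(6 - 5))*(116 - 33) = (11 + 1² + 12*1)*83 = (11 + 1 + 12)*83 = 24*83 = 1992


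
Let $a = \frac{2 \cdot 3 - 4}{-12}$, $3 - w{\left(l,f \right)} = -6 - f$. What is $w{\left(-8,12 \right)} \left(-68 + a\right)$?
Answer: $- \frac{2863}{2} \approx -1431.5$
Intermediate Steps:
$w{\left(l,f \right)} = 9 + f$ ($w{\left(l,f \right)} = 3 - \left(-6 - f\right) = 3 + \left(6 + f\right) = 9 + f$)
$a = - \frac{1}{6}$ ($a = \left(6 - 4\right) \left(- \frac{1}{12}\right) = 2 \left(- \frac{1}{12}\right) = - \frac{1}{6} \approx -0.16667$)
$w{\left(-8,12 \right)} \left(-68 + a\right) = \left(9 + 12\right) \left(-68 - \frac{1}{6}\right) = 21 \left(- \frac{409}{6}\right) = - \frac{2863}{2}$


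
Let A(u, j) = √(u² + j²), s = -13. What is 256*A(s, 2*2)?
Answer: 256*√185 ≈ 3482.0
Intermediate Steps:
A(u, j) = √(j² + u²)
256*A(s, 2*2) = 256*√((2*2)² + (-13)²) = 256*√(4² + 169) = 256*√(16 + 169) = 256*√185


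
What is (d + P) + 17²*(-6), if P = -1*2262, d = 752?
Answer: -3244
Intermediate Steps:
P = -2262
(d + P) + 17²*(-6) = (752 - 2262) + 17²*(-6) = -1510 + 289*(-6) = -1510 - 1734 = -3244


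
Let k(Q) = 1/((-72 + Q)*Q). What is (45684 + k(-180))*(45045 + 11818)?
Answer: 117833000741983/45360 ≈ 2.5977e+9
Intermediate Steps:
k(Q) = 1/(Q*(-72 + Q))
(45684 + k(-180))*(45045 + 11818) = (45684 + 1/((-180)*(-72 - 180)))*(45045 + 11818) = (45684 - 1/180/(-252))*56863 = (45684 - 1/180*(-1/252))*56863 = (45684 + 1/45360)*56863 = (2072226241/45360)*56863 = 117833000741983/45360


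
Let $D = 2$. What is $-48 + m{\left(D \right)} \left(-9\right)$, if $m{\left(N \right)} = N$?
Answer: $-66$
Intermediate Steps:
$-48 + m{\left(D \right)} \left(-9\right) = -48 + 2 \left(-9\right) = -48 - 18 = -66$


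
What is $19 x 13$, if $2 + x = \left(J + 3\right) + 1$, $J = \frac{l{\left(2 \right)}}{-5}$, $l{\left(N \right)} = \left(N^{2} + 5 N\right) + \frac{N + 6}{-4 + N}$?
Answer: $0$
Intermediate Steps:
$l{\left(N \right)} = N^{2} + 5 N + \frac{6 + N}{-4 + N}$ ($l{\left(N \right)} = \left(N^{2} + 5 N\right) + \frac{6 + N}{-4 + N} = N^{2} + 5 N + \frac{6 + N}{-4 + N}$)
$J = -2$ ($J = \frac{\frac{1}{-4 + 2} \left(6 + 2^{2} + 2^{3} - 38\right)}{-5} = \frac{6 + 4 + 8 - 38}{-2} \left(- \frac{1}{5}\right) = \left(- \frac{1}{2}\right) \left(-20\right) \left(- \frac{1}{5}\right) = 10 \left(- \frac{1}{5}\right) = -2$)
$x = 0$ ($x = -2 + \left(\left(-2 + 3\right) + 1\right) = -2 + \left(1 + 1\right) = -2 + 2 = 0$)
$19 x 13 = 19 \cdot 0 \cdot 13 = 0 \cdot 13 = 0$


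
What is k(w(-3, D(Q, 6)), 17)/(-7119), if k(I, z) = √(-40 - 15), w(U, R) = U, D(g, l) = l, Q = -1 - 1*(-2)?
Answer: -I*√55/7119 ≈ -0.0010417*I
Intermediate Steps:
Q = 1 (Q = -1 + 2 = 1)
k(I, z) = I*√55 (k(I, z) = √(-55) = I*√55)
k(w(-3, D(Q, 6)), 17)/(-7119) = (I*√55)/(-7119) = (I*√55)*(-1/7119) = -I*√55/7119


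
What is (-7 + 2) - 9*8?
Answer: -77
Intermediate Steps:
(-7 + 2) - 9*8 = -5 - 72 = -77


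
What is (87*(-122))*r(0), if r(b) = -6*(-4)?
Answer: -254736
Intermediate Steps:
r(b) = 24
(87*(-122))*r(0) = (87*(-122))*24 = -10614*24 = -254736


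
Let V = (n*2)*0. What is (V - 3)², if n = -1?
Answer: 9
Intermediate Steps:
V = 0 (V = -1*2*0 = -2*0 = 0)
(V - 3)² = (0 - 3)² = (-3)² = 9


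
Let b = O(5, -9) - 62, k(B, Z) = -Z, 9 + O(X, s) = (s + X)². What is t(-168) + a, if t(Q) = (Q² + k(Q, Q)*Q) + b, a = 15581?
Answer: 15526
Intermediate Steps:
O(X, s) = -9 + (X + s)² (O(X, s) = -9 + (s + X)² = -9 + (X + s)²)
b = -55 (b = (-9 + (5 - 9)²) - 62 = (-9 + (-4)²) - 62 = (-9 + 16) - 62 = 7 - 62 = -55)
t(Q) = -55 (t(Q) = (Q² + (-Q)*Q) - 55 = (Q² - Q²) - 55 = 0 - 55 = -55)
t(-168) + a = -55 + 15581 = 15526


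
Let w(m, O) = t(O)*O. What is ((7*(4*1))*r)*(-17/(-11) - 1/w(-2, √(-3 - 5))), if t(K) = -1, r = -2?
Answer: -952/11 + 14*I*√2 ≈ -86.545 + 19.799*I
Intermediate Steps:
w(m, O) = -O
((7*(4*1))*r)*(-17/(-11) - 1/w(-2, √(-3 - 5))) = ((7*(4*1))*(-2))*(-17/(-11) - 1/((-√(-3 - 5)))) = ((7*4)*(-2))*(-17*(-1/11) - 1/((-√(-8)))) = (28*(-2))*(17/11 - 1/((-2*I*√2))) = -56*(17/11 - 1/((-2*I*√2))) = -56*(17/11 - I*√2/4) = -952/11 + 14*I*√2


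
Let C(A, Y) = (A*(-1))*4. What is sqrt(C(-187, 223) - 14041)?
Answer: 3*I*sqrt(1477) ≈ 115.3*I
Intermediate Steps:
C(A, Y) = -4*A (C(A, Y) = -A*4 = -4*A)
sqrt(C(-187, 223) - 14041) = sqrt(-4*(-187) - 14041) = sqrt(748 - 14041) = sqrt(-13293) = 3*I*sqrt(1477)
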